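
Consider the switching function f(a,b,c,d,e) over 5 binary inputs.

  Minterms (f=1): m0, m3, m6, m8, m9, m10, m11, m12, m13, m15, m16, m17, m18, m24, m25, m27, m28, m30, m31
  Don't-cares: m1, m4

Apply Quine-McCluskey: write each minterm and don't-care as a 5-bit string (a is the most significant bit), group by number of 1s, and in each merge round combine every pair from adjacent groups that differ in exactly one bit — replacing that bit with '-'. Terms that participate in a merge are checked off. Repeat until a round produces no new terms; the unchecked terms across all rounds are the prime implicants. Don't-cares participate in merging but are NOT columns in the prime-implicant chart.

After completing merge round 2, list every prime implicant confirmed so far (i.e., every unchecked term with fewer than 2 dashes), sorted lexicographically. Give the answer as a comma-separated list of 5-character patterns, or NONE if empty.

[col 0] 00000*, 00001*, 00011*, 00100*, 00110*, 01000*, 01001*, 01010*, 01011*, 01100*, 01101*, 01111*, 10000*, 10001*, 10010*, 11000*, 11001*, 11011*, 11100*, 11110*, 11111*
[col 1] -0000*, -0001*, -1000*, -1001*, -1011*, -1100*, -1111*, 0-000*, 0-001*, 0-011*, 0-100*, 00-00*, 000-1*, 0000-*, 001-0, 01-00*, 01-01*, 01-11*, 010-0*, 010-1*, 0100-*, 0101-*, 011-1*, 0110-*, 1-000*, 1-001*, 100-0, 1000-*, 11-00*, 11-11*, 110-1*, 1100-*, 111-0, 1111-
[col 2] --000*, --001*, -000-*, -1-00, -1-11, -10-1, -100-*, 0--00, 0-0-1, 0-00-*, 01--1, 01-0-, 010--, 1-00-*
[col 3] --00-
Prime implicants: --00-, -1-00, -1-11, -10-1, 0--00, 0-0-1, 001-0, 01--1, 01-0-, 010--, 100-0, 111-0, 1111-

001-0, 100-0, 111-0, 1111-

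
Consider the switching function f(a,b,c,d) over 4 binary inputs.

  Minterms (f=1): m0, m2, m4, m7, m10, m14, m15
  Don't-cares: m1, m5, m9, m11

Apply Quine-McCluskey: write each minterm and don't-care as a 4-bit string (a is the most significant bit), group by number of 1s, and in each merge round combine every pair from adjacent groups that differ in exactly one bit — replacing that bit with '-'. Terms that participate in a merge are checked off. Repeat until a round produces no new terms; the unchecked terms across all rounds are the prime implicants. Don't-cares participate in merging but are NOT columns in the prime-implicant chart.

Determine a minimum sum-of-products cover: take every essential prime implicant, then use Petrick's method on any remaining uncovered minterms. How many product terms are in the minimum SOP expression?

4

[col 0] 0000*, 0001*, 0010*, 0100*, 0101*, 0111*, 1001*, 1010*, 1011*, 1110*, 1111*
[col 1] -001, -010, -111, 0-00*, 0-01*, 00-0, 000-*, 01-1, 010-*, 1-10*, 1-11*, 10-1, 101-*, 111-*
[col 2] 0-0-, 1-1-
Prime implicants: -001, -010, -111, 0-0-, 00-0, 01-1, 1-1-, 10-1
PI chart (minterm → PIs covering it):
  0 | 0-0-,00-0
  2 | -010,00-0
  4 | 0-0-  (sole → essential)
  7 | -111,01-1
  10 | -010,1-1-
  14 | 1-1-  (sole → essential)
  15 | -111,1-1-
Essential prime implicants: 0-0-, 1-1-
Petrick residual → -010, -111
Minimum SOP uses 4 PIs: b'cd' + bcd + a'c' + ac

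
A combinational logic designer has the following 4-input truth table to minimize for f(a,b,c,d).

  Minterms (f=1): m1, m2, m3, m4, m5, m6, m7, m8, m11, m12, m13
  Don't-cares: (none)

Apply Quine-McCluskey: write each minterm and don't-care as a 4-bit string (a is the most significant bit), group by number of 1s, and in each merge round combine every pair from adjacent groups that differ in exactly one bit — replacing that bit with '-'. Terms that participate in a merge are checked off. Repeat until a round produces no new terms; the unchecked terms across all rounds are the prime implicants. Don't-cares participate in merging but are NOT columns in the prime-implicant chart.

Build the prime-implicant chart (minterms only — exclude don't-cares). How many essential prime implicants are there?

5

Round 0: 0001✓ 0010✓ 0011✓ 0100✓ 0101✓ 0110✓ 0111✓ 1000✓ 1011✓ 1100✓ 1101✓
Round 1: -011 -100✓ -101✓ 0-01✓ 0-10✓ 0-11✓ 00-1✓ 001-✓ 01-0✓ 01-1✓ 010-✓ 011-✓ 1-00 110-✓
Round 2: -10- 0--1 0-1- 01--
PIs = {-011, -10-, 0--1, 0-1-, 01--, 1-00}
Coverage chart:
  m1: 0--1 ←essential
  m2: 0-1- ←essential
  m3: -011,0--1,0-1-
  m4: -10-,01--
  m5: -10-,0--1,01--
  m6: 0-1-,01--
  m7: 0--1,0-1-,01--
  m8: 1-00 ←essential
  m11: -011 ←essential
  m12: -10-,1-00
  m13: -10- ←essential
Essential: -011, -10-, 0--1, 0-1-, 1-00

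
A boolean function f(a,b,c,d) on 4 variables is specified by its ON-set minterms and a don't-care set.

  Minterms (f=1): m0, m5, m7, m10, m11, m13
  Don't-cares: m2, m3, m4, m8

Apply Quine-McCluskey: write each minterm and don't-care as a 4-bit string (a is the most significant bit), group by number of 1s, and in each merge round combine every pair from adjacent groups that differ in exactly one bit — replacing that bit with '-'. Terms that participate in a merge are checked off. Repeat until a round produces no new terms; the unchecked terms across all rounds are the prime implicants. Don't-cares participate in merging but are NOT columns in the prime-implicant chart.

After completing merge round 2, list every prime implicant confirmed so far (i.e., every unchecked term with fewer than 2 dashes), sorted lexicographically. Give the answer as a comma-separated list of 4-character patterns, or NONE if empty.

-101, 0-00, 0-11, 01-1, 010-

[col 0] 0000*, 0010*, 0011*, 0100*, 0101*, 0111*, 1000*, 1010*, 1011*, 1101*
[col 1] -000*, -010*, -011*, -101, 0-00, 0-11, 00-0*, 001-*, 01-1, 010-, 10-0*, 101-*
[col 2] -0-0, -01-
Prime implicants: -0-0, -01-, -101, 0-00, 0-11, 01-1, 010-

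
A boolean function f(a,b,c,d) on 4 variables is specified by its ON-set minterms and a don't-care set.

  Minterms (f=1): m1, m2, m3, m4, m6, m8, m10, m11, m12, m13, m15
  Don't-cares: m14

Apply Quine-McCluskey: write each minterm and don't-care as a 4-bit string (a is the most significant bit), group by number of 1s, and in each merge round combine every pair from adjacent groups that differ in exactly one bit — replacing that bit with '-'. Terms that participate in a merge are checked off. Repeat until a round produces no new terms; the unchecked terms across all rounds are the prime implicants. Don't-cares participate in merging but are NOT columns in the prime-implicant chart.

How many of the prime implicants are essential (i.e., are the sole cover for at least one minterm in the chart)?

4

Round 0: 0001✓ 0010✓ 0011✓ 0100✓ 0110✓ 1000✓ 1010✓ 1011✓ 1100✓ 1101✓ 1110✓ 1111✓
Round 1: -010✓ -011✓ -100✓ -110✓ 0-10✓ 00-1 001-✓ 01-0✓ 1-00✓ 1-10✓ 1-11✓ 10-0✓ 101-✓ 11-0✓ 11-1✓ 110-✓ 111-✓
Round 2: --10 -01- -1-0 1--0 1-1- 11--
PIs = {--10, -01-, -1-0, 00-1, 1--0, 1-1-, 11--}
Coverage chart:
  m1: 00-1 ←essential
  m2: --10,-01-
  m3: -01-,00-1
  m4: -1-0 ←essential
  m6: --10,-1-0
  m8: 1--0 ←essential
  m10: --10,-01-,1--0,1-1-
  m11: -01-,1-1-
  m12: -1-0,1--0,11--
  m13: 11-- ←essential
  m15: 1-1-,11--
Essential: -1-0, 00-1, 1--0, 11--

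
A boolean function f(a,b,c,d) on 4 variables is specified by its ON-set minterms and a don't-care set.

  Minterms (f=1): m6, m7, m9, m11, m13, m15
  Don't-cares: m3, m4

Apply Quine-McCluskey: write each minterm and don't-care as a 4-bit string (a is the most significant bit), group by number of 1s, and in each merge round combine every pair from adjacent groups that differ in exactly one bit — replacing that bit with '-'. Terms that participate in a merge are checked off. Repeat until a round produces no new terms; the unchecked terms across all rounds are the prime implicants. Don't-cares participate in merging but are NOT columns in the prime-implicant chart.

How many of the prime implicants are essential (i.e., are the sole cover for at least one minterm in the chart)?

1

size-2^0 implicants → 0011(✓)  0100(✓)  0110(✓)  0111(✓)  1001(✓)  1011(✓)  1101(✓)  1111(✓)
size-2^1 implicants → -011(✓)  -111(✓)  0-11(✓)  01-0  011-  1-01(✓)  1-11(✓)  10-1(✓)  11-1(✓)
size-2^2 implicants → --11  1--1
Unchecked terms (primes): --11, 01-0, 011-, 1--1
Minterm coverage:
  m6 ⊆ 01-0,011-
  m7 ⊆ --11,011-
  m9 ⊆ 1--1 [E]
  m11 ⊆ --11,1--1
  m13 ⊆ 1--1 [E]
  m15 ⊆ --11,1--1
E = {1--1}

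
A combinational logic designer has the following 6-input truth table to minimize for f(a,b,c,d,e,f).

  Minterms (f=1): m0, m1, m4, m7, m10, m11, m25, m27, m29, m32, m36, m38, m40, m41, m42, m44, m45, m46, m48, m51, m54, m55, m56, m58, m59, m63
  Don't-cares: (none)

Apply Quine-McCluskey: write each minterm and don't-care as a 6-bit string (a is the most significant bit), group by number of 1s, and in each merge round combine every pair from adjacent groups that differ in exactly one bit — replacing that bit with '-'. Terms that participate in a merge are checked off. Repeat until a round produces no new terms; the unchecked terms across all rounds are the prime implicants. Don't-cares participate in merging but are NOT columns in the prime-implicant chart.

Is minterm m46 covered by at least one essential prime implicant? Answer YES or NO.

size-2^0 implicants → 000000(✓)  000001(✓)  000100(✓)  000111  001010(✓)  001011(✓)  011001(✓)  011011(✓)  011101(✓)  100000(✓)  100100(✓)  100110(✓)  101000(✓)  101001(✓)  101010(✓)  101100(✓)  101101(✓)  101110(✓)  110000(✓)  110011(✓)  110110(✓)  110111(✓)  111000(✓)  111010(✓)  111011(✓)  111111(✓)
size-2^1 implicants → -00000(✓)  -00100(✓)  -01010  -11011  0-1011  000-00(✓)  00000-  00101-  011-01  0110-1  1-0000(✓)  1-0110  1-1000(✓)  1-1010(✓)  10-000(✓)  10-100(✓)  10-110(✓)  100-00(✓)  1001-0(✓)  101-00(✓)  101-01(✓)  101-10(✓)  1010-0(✓)  10100-(✓)  1011-0(✓)  10110-(✓)  11-000(✓)  11-011(✓)  11-111(✓)  110-11(✓)  11011-  111-11(✓)  1110-0(✓)  11101-
size-2^2 implicants → -00-00  1--000  1-10-0  10--00  10-1-0  101--0  101-0-  11--11
Unchecked terms (primes): -00-00, -01010, -11011, 0-1011, 00000-, 000111, 00101-, 011-01, 0110-1, 1--000, 1-0110, 1-10-0, 10--00, 10-1-0, 101--0, 101-0-, 11--11, 11011-, 11101-
Minterm coverage:
  m0 ⊆ -00-00,00000-
  m1 ⊆ 00000- [E]
  m4 ⊆ -00-00 [E]
  m7 ⊆ 000111 [E]
  m10 ⊆ -01010,00101-
  m11 ⊆ 0-1011,00101-
  m25 ⊆ 011-01,0110-1
  m27 ⊆ -11011,0-1011,0110-1
  m29 ⊆ 011-01 [E]
  m32 ⊆ -00-00,1--000,10--00
  m36 ⊆ -00-00,10--00,10-1-0
  m38 ⊆ 1-0110,10-1-0
  m40 ⊆ 1--000,1-10-0,10--00,101--0,101-0-
  m41 ⊆ 101-0- [E]
  m42 ⊆ -01010,1-10-0,101--0
  m44 ⊆ 10--00,10-1-0,101--0,101-0-
  m45 ⊆ 101-0- [E]
  m46 ⊆ 10-1-0,101--0
  m48 ⊆ 1--000 [E]
  m51 ⊆ 11--11 [E]
  m54 ⊆ 1-0110,11011-
  m55 ⊆ 11--11,11011-
  m56 ⊆ 1--000,1-10-0
  m58 ⊆ 1-10-0,11101-
  m59 ⊆ -11011,11--11,11101-
  m63 ⊆ 11--11 [E]
E = {-00-00, 00000-, 000111, 011-01, 1--000, 101-0-, 11--11}

NO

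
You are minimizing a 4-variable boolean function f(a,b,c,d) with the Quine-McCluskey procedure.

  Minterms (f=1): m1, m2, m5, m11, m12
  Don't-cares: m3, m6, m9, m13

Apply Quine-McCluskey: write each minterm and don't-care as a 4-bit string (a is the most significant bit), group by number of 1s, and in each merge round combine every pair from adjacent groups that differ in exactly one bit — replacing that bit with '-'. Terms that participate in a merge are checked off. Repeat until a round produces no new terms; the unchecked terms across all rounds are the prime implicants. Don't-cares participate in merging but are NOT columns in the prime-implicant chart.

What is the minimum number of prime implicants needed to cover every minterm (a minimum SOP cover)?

4

Round 0: 0001✓ 0010✓ 0011✓ 0101✓ 0110✓ 1001✓ 1011✓ 1100✓ 1101✓
Round 1: -001✓ -011✓ -101✓ 0-01✓ 0-10 00-1✓ 001- 1-01✓ 10-1✓ 110-
Round 2: --01 -0-1
PIs = {--01, -0-1, 0-10, 001-, 110-}
Coverage chart:
  m1: --01,-0-1
  m2: 0-10,001-
  m5: --01 ←essential
  m11: -0-1 ←essential
  m12: 110- ←essential
Essential: --01, -0-1, 110-
Petrick residual → 0-10
Min cover (4 terms): c'd + b'd + a'cd' + abc'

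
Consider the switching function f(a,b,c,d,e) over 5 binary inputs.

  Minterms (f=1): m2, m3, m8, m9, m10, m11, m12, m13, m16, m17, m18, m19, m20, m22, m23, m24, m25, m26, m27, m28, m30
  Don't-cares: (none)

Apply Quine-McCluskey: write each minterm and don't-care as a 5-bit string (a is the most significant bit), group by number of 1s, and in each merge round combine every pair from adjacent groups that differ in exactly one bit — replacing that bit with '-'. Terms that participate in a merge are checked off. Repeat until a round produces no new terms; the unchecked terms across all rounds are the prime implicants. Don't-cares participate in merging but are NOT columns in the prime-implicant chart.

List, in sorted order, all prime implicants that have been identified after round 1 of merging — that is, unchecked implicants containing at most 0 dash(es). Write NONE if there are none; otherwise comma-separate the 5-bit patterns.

NONE

size-2^0 implicants → 00010(✓)  00011(✓)  01000(✓)  01001(✓)  01010(✓)  01011(✓)  01100(✓)  01101(✓)  10000(✓)  10001(✓)  10010(✓)  10011(✓)  10100(✓)  10110(✓)  10111(✓)  11000(✓)  11001(✓)  11010(✓)  11011(✓)  11100(✓)  11110(✓)
size-2^1 implicants → -0010(✓)  -0011(✓)  -1000(✓)  -1001(✓)  -1010(✓)  -1011(✓)  -1100(✓)  0-010(✓)  0-011(✓)  0001-(✓)  01-00(✓)  01-01(✓)  010-0(✓)  010-1(✓)  0100-(✓)  0101-(✓)  0110-(✓)  1-000(✓)  1-001(✓)  1-010(✓)  1-011(✓)  1-100(✓)  1-110(✓)  10-00(✓)  10-10(✓)  10-11(✓)  100-0(✓)  100-1(✓)  1000-(✓)  1001-(✓)  101-0(✓)  1011-(✓)  11-00(✓)  11-10(✓)  110-0(✓)  110-1(✓)  1100-(✓)  1101-(✓)  111-0(✓)
size-2^2 implicants → --010(✓)  --011(✓)  -001-(✓)  -1-00  -10-0(✓)  -10-1(✓)  -100-(✓)  -101-(✓)  0-01-(✓)  01-0-  010--(✓)  1--00(✓)  1--10(✓)  1-0-0(✓)  1-0-1(✓)  1-00-(✓)  1-01-(✓)  1-1-0(✓)  10--0(✓)  10-1-  100--(✓)  11--0(✓)  110--(✓)
size-2^3 implicants → --01-  -10--  1---0  1-0--
Unchecked terms (primes): --01-, -1-00, -10--, 01-0-, 1---0, 1-0--, 10-1-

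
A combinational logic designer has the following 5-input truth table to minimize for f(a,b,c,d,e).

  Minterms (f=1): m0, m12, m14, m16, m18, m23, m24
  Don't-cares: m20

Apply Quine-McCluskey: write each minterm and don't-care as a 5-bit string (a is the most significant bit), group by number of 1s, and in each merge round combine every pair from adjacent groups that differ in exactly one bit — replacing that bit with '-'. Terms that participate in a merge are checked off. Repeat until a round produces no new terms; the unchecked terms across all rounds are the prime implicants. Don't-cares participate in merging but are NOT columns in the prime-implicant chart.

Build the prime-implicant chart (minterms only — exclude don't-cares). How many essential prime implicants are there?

size-2^0 implicants → 00000(✓)  01100(✓)  01110(✓)  10000(✓)  10010(✓)  10100(✓)  10111  11000(✓)
size-2^1 implicants → -0000  011-0  1-000  10-00  100-0
Unchecked terms (primes): -0000, 011-0, 1-000, 10-00, 100-0, 10111
Minterm coverage:
  m0 ⊆ -0000 [E]
  m12 ⊆ 011-0 [E]
  m14 ⊆ 011-0 [E]
  m16 ⊆ -0000,1-000,10-00,100-0
  m18 ⊆ 100-0 [E]
  m23 ⊆ 10111 [E]
  m24 ⊆ 1-000 [E]
E = {-0000, 011-0, 1-000, 100-0, 10111}

5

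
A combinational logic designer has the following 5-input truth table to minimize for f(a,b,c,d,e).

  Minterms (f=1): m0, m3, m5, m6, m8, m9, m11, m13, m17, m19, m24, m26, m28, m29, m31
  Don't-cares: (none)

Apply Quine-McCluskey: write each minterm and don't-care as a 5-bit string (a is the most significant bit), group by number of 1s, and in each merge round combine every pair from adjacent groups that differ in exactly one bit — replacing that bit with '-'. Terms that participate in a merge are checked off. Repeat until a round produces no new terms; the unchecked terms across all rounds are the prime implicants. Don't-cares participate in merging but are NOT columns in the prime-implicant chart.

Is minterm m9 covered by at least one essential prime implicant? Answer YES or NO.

NO

size-2^0 implicants → 00000(✓)  00011(✓)  00101(✓)  00110  01000(✓)  01001(✓)  01011(✓)  01101(✓)  10001(✓)  10011(✓)  11000(✓)  11010(✓)  11100(✓)  11101(✓)  11111(✓)
size-2^1 implicants → -0011  -1000  -1101  0-000  0-011  0-101  01-01  010-1  0100-  100-1  11-00  110-0  111-1  1110-
Unchecked terms (primes): -0011, -1000, -1101, 0-000, 0-011, 0-101, 00110, 01-01, 010-1, 0100-, 100-1, 11-00, 110-0, 111-1, 1110-
Minterm coverage:
  m0 ⊆ 0-000 [E]
  m3 ⊆ -0011,0-011
  m5 ⊆ 0-101 [E]
  m6 ⊆ 00110 [E]
  m8 ⊆ -1000,0-000,0100-
  m9 ⊆ 01-01,010-1,0100-
  m11 ⊆ 0-011,010-1
  m13 ⊆ -1101,0-101,01-01
  m17 ⊆ 100-1 [E]
  m19 ⊆ -0011,100-1
  m24 ⊆ -1000,11-00,110-0
  m26 ⊆ 110-0 [E]
  m28 ⊆ 11-00,1110-
  m29 ⊆ -1101,111-1,1110-
  m31 ⊆ 111-1 [E]
E = {0-000, 0-101, 00110, 100-1, 110-0, 111-1}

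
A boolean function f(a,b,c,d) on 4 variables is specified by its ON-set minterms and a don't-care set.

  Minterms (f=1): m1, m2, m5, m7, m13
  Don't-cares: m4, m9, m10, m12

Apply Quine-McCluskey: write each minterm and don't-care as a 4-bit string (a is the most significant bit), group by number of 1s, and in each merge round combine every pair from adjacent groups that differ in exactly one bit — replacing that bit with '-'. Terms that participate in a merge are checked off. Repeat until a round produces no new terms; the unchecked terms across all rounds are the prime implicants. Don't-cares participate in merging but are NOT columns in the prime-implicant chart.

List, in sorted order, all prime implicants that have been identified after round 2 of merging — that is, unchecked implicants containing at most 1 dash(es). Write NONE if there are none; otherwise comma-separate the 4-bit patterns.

size-2^0 implicants → 0001(✓)  0010(✓)  0100(✓)  0101(✓)  0111(✓)  1001(✓)  1010(✓)  1100(✓)  1101(✓)
size-2^1 implicants → -001(✓)  -010  -100(✓)  -101(✓)  0-01(✓)  01-1  010-(✓)  1-01(✓)  110-(✓)
size-2^2 implicants → --01  -10-
Unchecked terms (primes): --01, -010, -10-, 01-1

-010, 01-1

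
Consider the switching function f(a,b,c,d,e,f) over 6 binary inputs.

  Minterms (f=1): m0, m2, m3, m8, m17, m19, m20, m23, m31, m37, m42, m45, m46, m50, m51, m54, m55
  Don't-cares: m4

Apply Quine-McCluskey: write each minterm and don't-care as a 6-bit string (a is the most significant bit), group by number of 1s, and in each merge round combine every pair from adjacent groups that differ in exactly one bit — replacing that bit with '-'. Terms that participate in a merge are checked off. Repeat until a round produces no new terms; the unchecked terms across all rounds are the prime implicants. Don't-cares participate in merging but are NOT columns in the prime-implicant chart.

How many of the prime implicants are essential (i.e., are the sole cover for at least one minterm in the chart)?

7

size-2^0 implicants → 000000(✓)  000010(✓)  000011(✓)  000100(✓)  001000(✓)  010001(✓)  010011(✓)  010100(✓)  010111(✓)  011111(✓)  100101(✓)  101010(✓)  101101(✓)  101110(✓)  110010(✓)  110011(✓)  110110(✓)  110111(✓)
size-2^1 implicants → -10011(✓)  -10111(✓)  0-0011  0-0100  00-000  000-00  0000-0  00001-  01-111  010-11(✓)  0100-1  10-101  101-10  110-10(✓)  110-11(✓)  11001-(✓)  11011-(✓)
size-2^2 implicants → -10-11  110-1-
Unchecked terms (primes): -10-11, 0-0011, 0-0100, 00-000, 000-00, 0000-0, 00001-, 01-111, 0100-1, 10-101, 101-10, 110-1-
Minterm coverage:
  m0 ⊆ 00-000,000-00,0000-0
  m2 ⊆ 0000-0,00001-
  m3 ⊆ 0-0011,00001-
  m8 ⊆ 00-000 [E]
  m17 ⊆ 0100-1 [E]
  m19 ⊆ -10-11,0-0011,0100-1
  m20 ⊆ 0-0100 [E]
  m23 ⊆ -10-11,01-111
  m31 ⊆ 01-111 [E]
  m37 ⊆ 10-101 [E]
  m42 ⊆ 101-10 [E]
  m45 ⊆ 10-101 [E]
  m46 ⊆ 101-10 [E]
  m50 ⊆ 110-1- [E]
  m51 ⊆ -10-11,110-1-
  m54 ⊆ 110-1- [E]
  m55 ⊆ -10-11,110-1-
E = {0-0100, 00-000, 01-111, 0100-1, 10-101, 101-10, 110-1-}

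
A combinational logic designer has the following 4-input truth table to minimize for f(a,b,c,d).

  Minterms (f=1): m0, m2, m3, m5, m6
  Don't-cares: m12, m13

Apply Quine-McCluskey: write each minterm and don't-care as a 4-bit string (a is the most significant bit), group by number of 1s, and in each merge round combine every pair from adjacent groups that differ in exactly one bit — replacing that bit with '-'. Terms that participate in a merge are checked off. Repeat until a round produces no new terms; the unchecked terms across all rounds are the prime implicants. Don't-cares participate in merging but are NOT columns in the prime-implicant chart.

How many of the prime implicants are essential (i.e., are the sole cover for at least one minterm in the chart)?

[col 0] 0000*, 0010*, 0011*, 0101*, 0110*, 1100*, 1101*
[col 1] -101, 0-10, 00-0, 001-, 110-
Prime implicants: -101, 0-10, 00-0, 001-, 110-
PI chart (minterm → PIs covering it):
  0 | 00-0  (sole → essential)
  2 | 0-10,00-0,001-
  3 | 001-  (sole → essential)
  5 | -101  (sole → essential)
  6 | 0-10  (sole → essential)
Essential prime implicants: -101, 0-10, 00-0, 001-

4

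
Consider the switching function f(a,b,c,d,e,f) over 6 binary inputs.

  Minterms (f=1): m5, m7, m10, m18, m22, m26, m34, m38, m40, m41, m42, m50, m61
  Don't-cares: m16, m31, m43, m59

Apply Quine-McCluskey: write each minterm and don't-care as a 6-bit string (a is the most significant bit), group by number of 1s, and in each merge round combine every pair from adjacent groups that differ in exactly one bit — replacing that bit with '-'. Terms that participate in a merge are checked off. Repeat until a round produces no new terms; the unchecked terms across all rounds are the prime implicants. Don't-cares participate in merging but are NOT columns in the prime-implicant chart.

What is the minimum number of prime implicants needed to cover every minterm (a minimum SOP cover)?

7

[col 0] 000101*, 000111*, 001010*, 010000*, 010010*, 010110*, 011010*, 011111, 100010*, 100110*, 101000*, 101001*, 101010*, 101011*, 110010*, 111011*, 111101
[col 1] -01010, -10010, 0-1010, 0001-1, 01-010, 010-10, 0100-0, 1-0010, 1-1011, 10-010, 100-10, 1010-0*, 1010-1*, 10100-*, 10101-*
[col 2] 1010--
Prime implicants: -01010, -10010, 0-1010, 0001-1, 01-010, 010-10, 0100-0, 011111, 1-0010, 1-1011, 10-010, 100-10, 1010--, 111101
PI chart (minterm → PIs covering it):
  5 | 0001-1  (sole → essential)
  7 | 0001-1  (sole → essential)
  10 | -01010,0-1010
  18 | -10010,01-010,010-10,0100-0
  22 | 010-10  (sole → essential)
  26 | 0-1010,01-010
  34 | 1-0010,10-010,100-10
  38 | 100-10  (sole → essential)
  40 | 1010--  (sole → essential)
  41 | 1010--  (sole → essential)
  42 | -01010,10-010,1010--
  50 | -10010,1-0010
  61 | 111101  (sole → essential)
Essential prime implicants: 0001-1, 010-10, 100-10, 1010--, 111101
Petrick residual → -10010, 0-1010
Minimum SOP uses 7 PIs: bc'd'ef' + a'cd'ef' + a'b'c'df + a'bc'ef' + ab'c'ef' + ab'cd' + abcde'f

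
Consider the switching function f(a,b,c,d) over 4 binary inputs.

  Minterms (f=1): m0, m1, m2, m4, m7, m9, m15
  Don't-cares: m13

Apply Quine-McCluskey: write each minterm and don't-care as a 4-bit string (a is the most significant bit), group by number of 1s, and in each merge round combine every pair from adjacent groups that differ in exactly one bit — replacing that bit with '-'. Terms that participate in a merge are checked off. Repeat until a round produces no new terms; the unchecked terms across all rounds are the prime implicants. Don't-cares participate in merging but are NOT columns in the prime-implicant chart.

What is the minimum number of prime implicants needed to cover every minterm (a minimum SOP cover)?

Round 0: 0000✓ 0001✓ 0010✓ 0100✓ 0111✓ 1001✓ 1101✓ 1111✓
Round 1: -001 -111 0-00 00-0 000- 1-01 11-1
PIs = {-001, -111, 0-00, 00-0, 000-, 1-01, 11-1}
Coverage chart:
  m0: 0-00,00-0,000-
  m1: -001,000-
  m2: 00-0 ←essential
  m4: 0-00 ←essential
  m7: -111 ←essential
  m9: -001,1-01
  m15: -111,11-1
Essential: -111, 0-00, 00-0
Petrick residual → -001
Min cover (4 terms): b'c'd + bcd + a'c'd' + a'b'd'

4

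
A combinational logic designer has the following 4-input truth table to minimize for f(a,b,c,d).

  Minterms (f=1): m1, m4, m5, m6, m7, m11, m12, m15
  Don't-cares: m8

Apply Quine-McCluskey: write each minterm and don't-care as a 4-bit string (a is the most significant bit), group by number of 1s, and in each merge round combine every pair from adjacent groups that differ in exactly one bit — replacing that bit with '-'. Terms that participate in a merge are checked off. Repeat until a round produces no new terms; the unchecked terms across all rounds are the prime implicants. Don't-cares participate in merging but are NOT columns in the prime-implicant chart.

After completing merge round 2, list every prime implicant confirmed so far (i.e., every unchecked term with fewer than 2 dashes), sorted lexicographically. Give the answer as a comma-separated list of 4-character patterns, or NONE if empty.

[col 0] 0001*, 0100*, 0101*, 0110*, 0111*, 1000*, 1011*, 1100*, 1111*
[col 1] -100, -111, 0-01, 01-0*, 01-1*, 010-*, 011-*, 1-00, 1-11
[col 2] 01--
Prime implicants: -100, -111, 0-01, 01--, 1-00, 1-11

-100, -111, 0-01, 1-00, 1-11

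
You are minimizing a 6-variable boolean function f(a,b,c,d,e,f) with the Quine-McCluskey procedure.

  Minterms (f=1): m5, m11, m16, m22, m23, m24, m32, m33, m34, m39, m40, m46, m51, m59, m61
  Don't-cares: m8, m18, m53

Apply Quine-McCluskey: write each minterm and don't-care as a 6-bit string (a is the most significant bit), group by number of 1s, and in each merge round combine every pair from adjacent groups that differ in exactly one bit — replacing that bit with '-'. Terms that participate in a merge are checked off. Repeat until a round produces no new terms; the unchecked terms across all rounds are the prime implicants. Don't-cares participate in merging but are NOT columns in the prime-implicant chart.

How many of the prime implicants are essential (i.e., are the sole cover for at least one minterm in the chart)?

9

size-2^0 implicants → 000101  001000(✓)  001011  010000(✓)  010010(✓)  010110(✓)  010111(✓)  011000(✓)  100000(✓)  100001(✓)  100010(✓)  100111  101000(✓)  101110  110011(✓)  110101(✓)  111011(✓)  111101(✓)
size-2^1 implicants → -01000  0-1000  01-000  010-10  0100-0  01011-  10-000  1000-0  10000-  11-011  11-101
Unchecked terms (primes): -01000, 0-1000, 000101, 001011, 01-000, 010-10, 0100-0, 01011-, 10-000, 1000-0, 10000-, 100111, 101110, 11-011, 11-101
Minterm coverage:
  m5 ⊆ 000101 [E]
  m11 ⊆ 001011 [E]
  m16 ⊆ 01-000,0100-0
  m22 ⊆ 010-10,01011-
  m23 ⊆ 01011- [E]
  m24 ⊆ 0-1000,01-000
  m32 ⊆ 10-000,1000-0,10000-
  m33 ⊆ 10000- [E]
  m34 ⊆ 1000-0 [E]
  m39 ⊆ 100111 [E]
  m40 ⊆ -01000,10-000
  m46 ⊆ 101110 [E]
  m51 ⊆ 11-011 [E]
  m59 ⊆ 11-011 [E]
  m61 ⊆ 11-101 [E]
E = {000101, 001011, 01011-, 1000-0, 10000-, 100111, 101110, 11-011, 11-101}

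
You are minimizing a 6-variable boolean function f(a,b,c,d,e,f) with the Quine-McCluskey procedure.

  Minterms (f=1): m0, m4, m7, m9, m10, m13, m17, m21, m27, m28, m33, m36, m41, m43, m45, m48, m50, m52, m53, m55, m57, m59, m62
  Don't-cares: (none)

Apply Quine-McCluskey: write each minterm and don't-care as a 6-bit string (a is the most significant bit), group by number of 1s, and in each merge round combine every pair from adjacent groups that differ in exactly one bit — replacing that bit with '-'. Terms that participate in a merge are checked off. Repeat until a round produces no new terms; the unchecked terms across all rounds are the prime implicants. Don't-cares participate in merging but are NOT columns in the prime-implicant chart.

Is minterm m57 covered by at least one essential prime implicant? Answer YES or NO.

size-2^0 implicants → 000000(✓)  000100(✓)  000111  001001(✓)  001010  001101(✓)  010001(✓)  010101(✓)  011011(✓)  011100  100001(✓)  100100(✓)  101001(✓)  101011(✓)  101101(✓)  110000(✓)  110010(✓)  110100(✓)  110101(✓)  110111(✓)  111001(✓)  111011(✓)  111110
size-2^1 implicants → -00100  -01001(✓)  -01101(✓)  -10101  -11011  000-00  001-01(✓)  010-01  1-0100  1-1001(✓)  1-1011(✓)  10-001  101-01(✓)  1010-1(✓)  110-00  1100-0  1101-1  11010-  1110-1(✓)
size-2^2 implicants → -01-01  1-10-1
Unchecked terms (primes): -00100, -01-01, -10101, -11011, 000-00, 000111, 001010, 010-01, 011100, 1-0100, 1-10-1, 10-001, 110-00, 1100-0, 1101-1, 11010-, 111110
Minterm coverage:
  m0 ⊆ 000-00 [E]
  m4 ⊆ -00100,000-00
  m7 ⊆ 000111 [E]
  m9 ⊆ -01-01 [E]
  m10 ⊆ 001010 [E]
  m13 ⊆ -01-01 [E]
  m17 ⊆ 010-01 [E]
  m21 ⊆ -10101,010-01
  m27 ⊆ -11011 [E]
  m28 ⊆ 011100 [E]
  m33 ⊆ 10-001 [E]
  m36 ⊆ -00100,1-0100
  m41 ⊆ -01-01,1-10-1,10-001
  m43 ⊆ 1-10-1 [E]
  m45 ⊆ -01-01 [E]
  m48 ⊆ 110-00,1100-0
  m50 ⊆ 1100-0 [E]
  m52 ⊆ 1-0100,110-00,11010-
  m53 ⊆ -10101,1101-1,11010-
  m55 ⊆ 1101-1 [E]
  m57 ⊆ 1-10-1 [E]
  m59 ⊆ -11011,1-10-1
  m62 ⊆ 111110 [E]
E = {-01-01, -11011, 000-00, 000111, 001010, 010-01, 011100, 1-10-1, 10-001, 1100-0, 1101-1, 111110}

YES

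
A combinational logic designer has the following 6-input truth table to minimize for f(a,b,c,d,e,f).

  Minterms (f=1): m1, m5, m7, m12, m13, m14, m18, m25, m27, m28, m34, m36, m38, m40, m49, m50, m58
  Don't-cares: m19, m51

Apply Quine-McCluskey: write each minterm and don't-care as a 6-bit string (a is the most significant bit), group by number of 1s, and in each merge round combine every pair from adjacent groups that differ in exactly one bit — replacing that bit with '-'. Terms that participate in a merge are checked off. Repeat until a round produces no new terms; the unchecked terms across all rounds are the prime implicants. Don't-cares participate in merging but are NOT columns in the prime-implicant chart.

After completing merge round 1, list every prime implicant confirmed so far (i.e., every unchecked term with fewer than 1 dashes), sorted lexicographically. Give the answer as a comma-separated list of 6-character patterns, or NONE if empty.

101000

size-2^0 implicants → 000001(✓)  000101(✓)  000111(✓)  001100(✓)  001101(✓)  001110(✓)  010010(✓)  010011(✓)  011001(✓)  011011(✓)  011100(✓)  100010(✓)  100100(✓)  100110(✓)  101000  110001(✓)  110010(✓)  110011(✓)  111010(✓)
size-2^1 implicants → -10010(✓)  -10011(✓)  0-1100  00-101  000-01  0001-1  0011-0  00110-  01-011  01001-(✓)  0110-1  1-0010  100-10  1001-0  11-010  1100-1  11001-(✓)
size-2^2 implicants → -1001-
Unchecked terms (primes): -1001-, 0-1100, 00-101, 000-01, 0001-1, 0011-0, 00110-, 01-011, 0110-1, 1-0010, 100-10, 1001-0, 101000, 11-010, 1100-1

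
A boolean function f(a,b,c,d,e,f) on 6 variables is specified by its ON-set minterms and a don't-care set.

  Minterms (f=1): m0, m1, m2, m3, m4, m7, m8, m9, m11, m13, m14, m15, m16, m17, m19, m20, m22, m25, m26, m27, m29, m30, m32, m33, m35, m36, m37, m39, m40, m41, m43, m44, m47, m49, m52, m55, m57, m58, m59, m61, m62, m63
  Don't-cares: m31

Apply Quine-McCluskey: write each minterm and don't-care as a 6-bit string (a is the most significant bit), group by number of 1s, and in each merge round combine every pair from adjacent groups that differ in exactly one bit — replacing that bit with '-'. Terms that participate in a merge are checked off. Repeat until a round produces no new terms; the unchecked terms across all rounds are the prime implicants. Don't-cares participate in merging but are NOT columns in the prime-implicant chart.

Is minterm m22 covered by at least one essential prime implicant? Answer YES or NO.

NO

size-2^0 implicants → 000000(✓)  000001(✓)  000010(✓)  000011(✓)  000100(✓)  000111(✓)  001000(✓)  001001(✓)  001011(✓)  001101(✓)  001110(✓)  001111(✓)  010000(✓)  010001(✓)  010011(✓)  010100(✓)  010110(✓)  011001(✓)  011010(✓)  011011(✓)  011101(✓)  011110(✓)  011111(✓)  100000(✓)  100001(✓)  100011(✓)  100100(✓)  100101(✓)  100111(✓)  101000(✓)  101001(✓)  101011(✓)  101100(✓)  101111(✓)  110001(✓)  110100(✓)  110111(✓)  111001(✓)  111010(✓)  111011(✓)  111101(✓)  111110(✓)  111111(✓)
size-2^1 implicants → -00000(✓)  -00001(✓)  -00011(✓)  -00100(✓)  -00111(✓)  -01000(✓)  -01001(✓)  -01011(✓)  -01111(✓)  -10001(✓)  -10100(✓)  -11001(✓)  -11010(✓)  -11011(✓)  -11101(✓)  -11110(✓)  -11111(✓)  0-0000(✓)  0-0001(✓)  0-0011(✓)  0-0100(✓)  0-1001(✓)  0-1011(✓)  0-1101(✓)  0-1110(✓)  0-1111(✓)  00-000(✓)  00-001(✓)  00-011(✓)  00-111(✓)  000-00(✓)  000-11(✓)  0000-0(✓)  0000-1(✓)  00000-(✓)  00001-(✓)  001-01(✓)  001-11(✓)  0010-1(✓)  00100-(✓)  0011-1(✓)  00111-(✓)  01-001(✓)  01-011(✓)  01-110  010-00(✓)  0100-1(✓)  01000-(✓)  0101-0  011-01(✓)  011-10(✓)  011-11(✓)  0110-1(✓)  01101-(✓)  0111-1(✓)  01111-(✓)  1-0001(✓)  1-0100(✓)  1-0111(✓)  1-1001(✓)  1-1011(✓)  1-1111(✓)  10-000(✓)  10-001(✓)  10-011(✓)  10-100(✓)  10-111(✓)  100-00(✓)  100-01(✓)  100-11(✓)  1000-1(✓)  10000-(✓)  1001-1(✓)  10010-(✓)  101-00(✓)  101-11(✓)  1010-1(✓)  10100-(✓)  11-001(✓)  11-111(✓)  111-01(✓)  111-10(✓)  111-11(✓)  1110-1(✓)  11101-(✓)  1111-1(✓)  11111-(✓)
size-2^2 implicants → --0001(✓)  --0100  --1001(✓)  --1011(✓)  --1111(✓)  -0-000(✓)  -0-001(✓)  -0-011(✓)  -0-111(✓)  -00-00  -00-11(✓)  -000-1(✓)  -0000-(✓)  -01-11(✓)  -010-1(✓)  -0100-(✓)  -1-001(✓)  -11-01(✓)  -11-10(✓)  -11-11(✓)  -110-1(✓)  -1101-(✓)  -111-1(✓)  -1111-(✓)  0--001(✓)  0--011(✓)  0-0-00  0-00-1(✓)  0-000-  0-1-01(✓)  0-1-11(✓)  0-10-1(✓)  0-11-1(✓)  0-111-  00--11(✓)  00-0-1(✓)  00-00-(✓)  0000--  001--1(✓)  01-0-1(✓)  011--1(✓)  011-1-(✓)  1--001(✓)  1--111  1-1-11(✓)  1-10-1(✓)  10--00  10--11(✓)  10-0-1(✓)  10-00-(✓)  100--1  100-0-  111--1(✓)  111-1-(✓)
size-2^3 implicants → ---001  --1-11  --10-1  -0--11  -0-0-1  -0-00-  -11--1  -11-1-  0--0-1  0-1--1
Unchecked terms (primes): ---001, --0100, --1-11, --10-1, -0--11, -0-0-1, -0-00-, -00-00, -11--1, -11-1-, 0--0-1, 0-0-00, 0-000-, 0-1--1, 0-111-, 0000--, 01-110, 0101-0, 1--111, 10--00, 100--1, 100-0-
Minterm coverage:
  m0 ⊆ -0-00-,-00-00,0-0-00,0-000-,0000--
  m1 ⊆ ---001,-0-0-1,-0-00-,0--0-1,0-000-,0000--
  m2 ⊆ 0000-- [E]
  m3 ⊆ -0--11,-0-0-1,0--0-1,0000--
  m4 ⊆ --0100,-00-00,0-0-00
  m7 ⊆ -0--11 [E]
  m8 ⊆ -0-00- [E]
  m9 ⊆ ---001,--10-1,-0-0-1,-0-00-,0--0-1,0-1--1
  m11 ⊆ --1-11,--10-1,-0--11,-0-0-1,0--0-1,0-1--1
  m13 ⊆ 0-1--1 [E]
  m14 ⊆ 0-111- [E]
  m15 ⊆ --1-11,-0--11,0-1--1,0-111-
  m16 ⊆ 0-0-00,0-000-
  m17 ⊆ ---001,0--0-1,0-000-
  m19 ⊆ 0--0-1 [E]
  m20 ⊆ --0100,0-0-00,0101-0
  m22 ⊆ 01-110,0101-0
  m25 ⊆ ---001,--10-1,-11--1,0--0-1,0-1--1
  m26 ⊆ -11-1- [E]
  m27 ⊆ --1-11,--10-1,-11--1,-11-1-,0--0-1,0-1--1
  m29 ⊆ -11--1,0-1--1
  m30 ⊆ -11-1-,0-111-,01-110
  m32 ⊆ -0-00-,-00-00,10--00,100-0-
  m33 ⊆ ---001,-0-0-1,-0-00-,100--1,100-0-
  m35 ⊆ -0--11,-0-0-1,100--1
  m36 ⊆ --0100,-00-00,10--00,100-0-
  m37 ⊆ 100--1,100-0-
  m39 ⊆ -0--11,1--111,100--1
  m40 ⊆ -0-00-,10--00
  m41 ⊆ ---001,--10-1,-0-0-1,-0-00-
  m43 ⊆ --1-11,--10-1,-0--11,-0-0-1
  m44 ⊆ 10--00 [E]
  m47 ⊆ --1-11,-0--11,1--111
  m49 ⊆ ---001 [E]
  m52 ⊆ --0100 [E]
  m55 ⊆ 1--111 [E]
  m57 ⊆ ---001,--10-1,-11--1
  m58 ⊆ -11-1- [E]
  m59 ⊆ --1-11,--10-1,-11--1,-11-1-
  m61 ⊆ -11--1 [E]
  m62 ⊆ -11-1- [E]
  m63 ⊆ --1-11,-11--1,-11-1-,1--111
E = {---001, --0100, -0--11, -0-00-, -11--1, -11-1-, 0--0-1, 0-1--1, 0-111-, 0000--, 1--111, 10--00}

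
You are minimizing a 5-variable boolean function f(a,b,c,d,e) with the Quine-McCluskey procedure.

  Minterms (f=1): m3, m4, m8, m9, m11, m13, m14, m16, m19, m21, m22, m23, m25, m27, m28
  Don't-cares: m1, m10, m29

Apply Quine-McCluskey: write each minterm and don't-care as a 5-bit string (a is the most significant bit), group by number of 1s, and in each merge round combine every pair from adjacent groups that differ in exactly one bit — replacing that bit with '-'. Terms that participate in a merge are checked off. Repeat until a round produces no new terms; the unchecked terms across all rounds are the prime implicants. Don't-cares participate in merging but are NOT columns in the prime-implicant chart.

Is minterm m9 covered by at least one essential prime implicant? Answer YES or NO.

[col 0] 00001*, 00011*, 00100, 01000*, 01001*, 01010*, 01011*, 01101*, 01110*, 10000, 10011*, 10101*, 10110*, 10111*, 11001*, 11011*, 11100*, 11101*
[col 1] -0011*, -1001*, -1011*, -1101*, 0-001*, 0-011*, 000-1*, 01-01*, 01-10, 010-0*, 010-1*, 0100-*, 0101-*, 1-011*, 1-101, 10-11, 101-1, 1011-, 11-01*, 110-1*, 1110-
[col 2] --011, -1-01, -10-1, 0-0-1, 010--
Prime implicants: --011, -1-01, -10-1, 0-0-1, 00100, 01-10, 010--, 1-101, 10-11, 10000, 101-1, 1011-, 1110-
PI chart (minterm → PIs covering it):
  3 | --011,0-0-1
  4 | 00100  (sole → essential)
  8 | 010--  (sole → essential)
  9 | -1-01,-10-1,0-0-1,010--
  11 | --011,-10-1,0-0-1,010--
  13 | -1-01  (sole → essential)
  14 | 01-10  (sole → essential)
  16 | 10000  (sole → essential)
  19 | --011,10-11
  21 | 1-101,101-1
  22 | 1011-  (sole → essential)
  23 | 10-11,101-1,1011-
  25 | -1-01,-10-1
  27 | --011,-10-1
  28 | 1110-  (sole → essential)
Essential prime implicants: -1-01, 00100, 01-10, 010--, 10000, 1011-, 1110-

YES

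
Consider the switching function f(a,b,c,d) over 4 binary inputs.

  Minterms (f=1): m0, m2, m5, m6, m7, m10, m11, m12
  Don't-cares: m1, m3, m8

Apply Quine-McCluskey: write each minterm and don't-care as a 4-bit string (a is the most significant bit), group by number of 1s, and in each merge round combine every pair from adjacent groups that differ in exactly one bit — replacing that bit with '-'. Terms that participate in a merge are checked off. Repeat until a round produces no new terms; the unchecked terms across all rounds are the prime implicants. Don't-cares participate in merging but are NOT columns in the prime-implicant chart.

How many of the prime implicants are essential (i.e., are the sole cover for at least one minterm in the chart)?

4

size-2^0 implicants → 0000(✓)  0001(✓)  0010(✓)  0011(✓)  0101(✓)  0110(✓)  0111(✓)  1000(✓)  1010(✓)  1011(✓)  1100(✓)
size-2^1 implicants → -000(✓)  -010(✓)  -011(✓)  0-01(✓)  0-10(✓)  0-11(✓)  00-0(✓)  00-1(✓)  000-(✓)  001-(✓)  01-1(✓)  011-(✓)  1-00  10-0(✓)  101-(✓)
size-2^2 implicants → -0-0  -01-  0--1  0-1-  00--
Unchecked terms (primes): -0-0, -01-, 0--1, 0-1-, 00--, 1-00
Minterm coverage:
  m0 ⊆ -0-0,00--
  m2 ⊆ -0-0,-01-,0-1-,00--
  m5 ⊆ 0--1 [E]
  m6 ⊆ 0-1- [E]
  m7 ⊆ 0--1,0-1-
  m10 ⊆ -0-0,-01-
  m11 ⊆ -01- [E]
  m12 ⊆ 1-00 [E]
E = {-01-, 0--1, 0-1-, 1-00}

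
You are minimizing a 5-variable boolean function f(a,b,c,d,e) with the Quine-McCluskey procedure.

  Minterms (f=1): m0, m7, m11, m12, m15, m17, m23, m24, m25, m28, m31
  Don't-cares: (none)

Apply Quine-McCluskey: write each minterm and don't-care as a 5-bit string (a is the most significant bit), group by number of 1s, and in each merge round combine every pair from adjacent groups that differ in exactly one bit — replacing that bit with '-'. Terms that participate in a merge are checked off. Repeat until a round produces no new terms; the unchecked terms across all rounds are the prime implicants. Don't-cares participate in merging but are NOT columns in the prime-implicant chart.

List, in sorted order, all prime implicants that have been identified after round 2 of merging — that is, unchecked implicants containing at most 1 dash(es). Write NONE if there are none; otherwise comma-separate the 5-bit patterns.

-1100, 00000, 01-11, 1-001, 11-00, 1100-

size-2^0 implicants → 00000  00111(✓)  01011(✓)  01100(✓)  01111(✓)  10001(✓)  10111(✓)  11000(✓)  11001(✓)  11100(✓)  11111(✓)
size-2^1 implicants → -0111(✓)  -1100  -1111(✓)  0-111(✓)  01-11  1-001  1-111(✓)  11-00  1100-
size-2^2 implicants → --111
Unchecked terms (primes): --111, -1100, 00000, 01-11, 1-001, 11-00, 1100-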